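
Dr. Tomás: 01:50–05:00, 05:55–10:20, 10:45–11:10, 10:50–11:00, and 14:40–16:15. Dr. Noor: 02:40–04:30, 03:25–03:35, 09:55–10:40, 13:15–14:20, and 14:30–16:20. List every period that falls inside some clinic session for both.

02:40–04:30, 09:55–10:20, 14:40–16:15

First set merges to 01:50–05:00, 05:55–10:20, 10:45–11:10, 14:40–16:15.
Second set merges to 02:40–04:30, 09:55–10:40, 13:15–14:20, 14:30–16:20.
01:50–05:00 meets the second set on 02:40–04:30.
05:55–10:20 meets the second set on 09:55–10:20.
10:45–11:10: no overlap with the second set.
14:40–16:15 meets the second set on 14:40–16:15.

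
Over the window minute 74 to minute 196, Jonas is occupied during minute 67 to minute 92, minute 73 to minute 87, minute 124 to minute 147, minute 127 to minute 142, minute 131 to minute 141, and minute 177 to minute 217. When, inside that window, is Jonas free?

minute 92 to minute 124, minute 147 to minute 177

The merged coverage is minute 67 to minute 92, minute 124 to minute 147, minute 177 to minute 217.
Complement within minute 74 to minute 196: minute 92 to minute 124, minute 147 to minute 177.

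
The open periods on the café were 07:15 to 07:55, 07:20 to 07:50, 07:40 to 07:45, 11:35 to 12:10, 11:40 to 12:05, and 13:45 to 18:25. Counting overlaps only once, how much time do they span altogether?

5 h 55 min

Merged: 07:15–07:55, 11:35–12:10, 13:45–18:25.
Lengths: 40 min + 35 min + 4 h 40 min = 5 h 55 min.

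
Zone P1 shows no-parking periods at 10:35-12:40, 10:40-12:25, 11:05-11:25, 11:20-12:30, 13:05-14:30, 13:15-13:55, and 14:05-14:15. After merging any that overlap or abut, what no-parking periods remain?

10:40-12:25 overlaps/touches 10:35-12:40 → extend to 10:35-12:40.
11:05-11:25 overlaps/touches 10:35-12:40 → extend to 10:35-12:40.
11:20-12:30 overlaps/touches 10:35-12:40 → extend to 10:35-12:40.
13:05-14:30 is disjoint → start new block.
13:15-13:55 overlaps/touches 13:05-14:30 → extend to 13:05-14:30.
14:05-14:15 overlaps/touches 13:05-14:30 → extend to 13:05-14:30.

10:35-12:40, 13:05-14:30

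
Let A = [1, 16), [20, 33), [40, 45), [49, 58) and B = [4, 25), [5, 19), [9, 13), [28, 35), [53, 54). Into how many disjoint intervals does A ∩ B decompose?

4

B, merged: [4, 25), [28, 35), [53, 54).
A ∩ B = [4, 16), [20, 25), [28, 33), [53, 54).
That is 4 disjoint pieces.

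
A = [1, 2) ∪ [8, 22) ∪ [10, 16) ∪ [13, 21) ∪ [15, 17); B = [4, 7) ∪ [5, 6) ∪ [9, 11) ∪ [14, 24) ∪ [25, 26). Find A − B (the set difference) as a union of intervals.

First set merges to [1, 2), [8, 22).
Second set merges to [4, 7), [9, 11), [14, 24), [25, 26).
[1, 2) is untouched.
[8, 22) with B removed leaves [8, 9), [11, 14).

[1, 2) ∪ [8, 9) ∪ [11, 14)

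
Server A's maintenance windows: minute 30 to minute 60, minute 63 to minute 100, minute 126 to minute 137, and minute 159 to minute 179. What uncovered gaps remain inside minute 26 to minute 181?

minute 26 to minute 30, minute 60 to minute 63, minute 100 to minute 126, minute 137 to minute 159, minute 179 to minute 181

After merging, the occupied span is minute 30 to minute 60, minute 63 to minute 100, minute 126 to minute 137, minute 159 to minute 179.
Complement within minute 26 to minute 181: minute 26 to minute 30, minute 60 to minute 63, minute 100 to minute 126, minute 137 to minute 159, minute 179 to minute 181.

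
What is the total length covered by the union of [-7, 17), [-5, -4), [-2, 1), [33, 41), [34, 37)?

32

Merged: [-7, 17), [33, 41).
Lengths: 24 + 8 = 32.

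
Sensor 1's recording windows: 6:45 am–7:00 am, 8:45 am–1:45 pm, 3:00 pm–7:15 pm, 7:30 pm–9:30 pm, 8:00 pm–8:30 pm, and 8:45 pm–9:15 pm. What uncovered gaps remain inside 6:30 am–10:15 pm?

6:30 am–6:45 am, 7:00 am–8:45 am, 1:45 pm–3:00 pm, 7:15 pm–7:30 pm, 9:30 pm–10:15 pm

The merged coverage is 6:45 am–7:00 am, 8:45 am–1:45 pm, 3:00 pm–7:15 pm, 7:30 pm–9:30 pm.
Uncovered inside 6:30 am–10:15 pm: 6:30 am–6:45 am, 7:00 am–8:45 am, 1:45 pm–3:00 pm, 7:15 pm–7:30 pm, 9:30 pm–10:15 pm.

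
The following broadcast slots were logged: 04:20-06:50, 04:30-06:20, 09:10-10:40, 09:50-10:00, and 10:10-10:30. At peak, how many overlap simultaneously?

2

At 04:30, 2 of the intervals are simultaneously active.
No point has more.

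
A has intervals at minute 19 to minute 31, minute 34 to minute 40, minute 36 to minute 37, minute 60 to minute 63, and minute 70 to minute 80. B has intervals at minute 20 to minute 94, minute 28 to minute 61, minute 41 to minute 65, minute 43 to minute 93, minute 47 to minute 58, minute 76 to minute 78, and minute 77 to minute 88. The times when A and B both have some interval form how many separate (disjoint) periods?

4

A, merged: minute 19 to minute 31, minute 34 to minute 40, minute 60 to minute 63, minute 70 to minute 80.
B, merged: minute 20 to minute 94.
A ∩ B = minute 20 to minute 31, minute 34 to minute 40, minute 60 to minute 63, minute 70 to minute 80.
That is 4 disjoint pieces.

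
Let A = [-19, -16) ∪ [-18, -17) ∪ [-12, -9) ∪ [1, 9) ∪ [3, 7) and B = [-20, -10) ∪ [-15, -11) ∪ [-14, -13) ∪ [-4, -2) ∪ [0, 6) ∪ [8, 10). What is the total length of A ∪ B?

23

Merge the first list: [-19, -16), [-12, -9), [1, 9).
Merge the second list: [-20, -10), [-4, -2), [0, 6), [8, 10).
A ∪ B = [-20, -9), [-4, -2), [0, 10).
Total: 11 + 2 + 10 = 23.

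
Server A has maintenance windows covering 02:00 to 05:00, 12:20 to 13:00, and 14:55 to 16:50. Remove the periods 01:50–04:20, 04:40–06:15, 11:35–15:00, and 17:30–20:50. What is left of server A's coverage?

02:00–05:00 \ B = 04:20–04:40.
12:20–13:00: entirely removed.
14:55–16:50 \ B = 15:00–16:50.

04:20–04:40, 15:00–16:50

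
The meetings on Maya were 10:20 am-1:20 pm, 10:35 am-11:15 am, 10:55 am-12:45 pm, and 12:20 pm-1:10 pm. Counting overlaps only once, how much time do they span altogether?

3 h

Merged: 10:20 am–1:20 pm.
Length: 3 h.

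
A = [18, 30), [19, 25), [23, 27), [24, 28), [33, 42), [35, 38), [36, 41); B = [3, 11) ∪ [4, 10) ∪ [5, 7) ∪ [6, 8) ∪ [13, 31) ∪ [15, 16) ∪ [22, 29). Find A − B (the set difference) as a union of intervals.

Merge the first list: [18, 30), [33, 42).
Merge the second list: [3, 11), [13, 31).
[18, 30): entirely removed.
[33, 42): nothing removed.

[33, 42)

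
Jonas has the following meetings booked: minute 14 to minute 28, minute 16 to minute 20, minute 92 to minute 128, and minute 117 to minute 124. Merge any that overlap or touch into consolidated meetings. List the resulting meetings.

minute 16 to minute 20 overlaps/touches minute 14 to minute 28 → extend to minute 14 to minute 28.
minute 92 to minute 128 is disjoint → start new block.
minute 117 to minute 124 overlaps/touches minute 92 to minute 128 → extend to minute 92 to minute 128.

minute 14 to minute 28, minute 92 to minute 128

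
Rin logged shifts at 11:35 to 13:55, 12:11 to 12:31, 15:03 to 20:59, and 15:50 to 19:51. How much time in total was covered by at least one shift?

8 h 16 min

Merged: 11:35–13:55, 15:03–20:59.
Lengths: 2 h 20 min + 5 h 56 min = 8 h 16 min.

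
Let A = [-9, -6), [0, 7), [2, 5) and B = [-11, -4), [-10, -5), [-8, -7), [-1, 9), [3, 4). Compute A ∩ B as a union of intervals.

[-9, -6) ∪ [0, 7)

A, merged: [-9, -6), [0, 7).
B, merged: [-11, -4), [-1, 9).
[-9, -6) meets the second set on [-9, -6).
[0, 7) meets the second set on [0, 7).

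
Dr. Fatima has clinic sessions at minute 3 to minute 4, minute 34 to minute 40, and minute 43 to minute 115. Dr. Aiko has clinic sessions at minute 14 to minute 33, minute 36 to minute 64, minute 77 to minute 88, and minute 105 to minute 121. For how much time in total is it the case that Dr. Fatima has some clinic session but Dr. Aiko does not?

A \ B = minute 3 to minute 4, minute 34 to minute 36, minute 64 to minute 77, minute 88 to minute 105.
Total: 1 minute + 2 minutes + 13 minutes + 17 minutes = 33 minutes.

33 minutes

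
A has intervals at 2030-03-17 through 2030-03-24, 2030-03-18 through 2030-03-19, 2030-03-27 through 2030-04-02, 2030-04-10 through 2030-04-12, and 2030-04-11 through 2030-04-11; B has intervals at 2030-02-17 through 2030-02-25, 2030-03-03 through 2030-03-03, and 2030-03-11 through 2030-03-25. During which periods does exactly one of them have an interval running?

Merge the first list: 2030-03-17 through 2030-03-24, 2030-03-27 through 2030-04-02, 2030-04-10 through 2030-04-12.
A but not B: 2030-03-27 through 2030-04-02, 2030-04-10 through 2030-04-12.
B but not A: 2030-02-17 through 2030-02-25, 2030-03-03 through 2030-03-03, 2030-03-11 through 2030-03-16, 2030-03-25 through 2030-03-25.
Combining gives A △ B.

2030-02-17 through 2030-02-25, 2030-03-03 through 2030-03-03, 2030-03-11 through 2030-03-16, 2030-03-25 through 2030-03-25, 2030-03-27 through 2030-04-02, 2030-04-10 through 2030-04-12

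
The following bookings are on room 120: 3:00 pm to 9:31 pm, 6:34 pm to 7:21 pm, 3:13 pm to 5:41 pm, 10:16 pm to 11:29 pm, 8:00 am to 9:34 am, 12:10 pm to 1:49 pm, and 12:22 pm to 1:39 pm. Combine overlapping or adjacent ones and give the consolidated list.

8:00 am–9:34 am, 12:10 pm–1:49 pm, 3:00 pm–9:31 pm, 10:16 pm–11:29 pm

Sort by start: 8:00 am–9:34 am, 12:10 pm–1:49 pm, 12:22 pm–1:39 pm, 3:00 pm–9:31 pm, 3:13 pm–5:41 pm, 6:34 pm–7:21 pm, 10:16 pm–11:29 pm.
12:10 pm–1:49 pm is disjoint → start new block.
12:22 pm–1:39 pm overlaps/touches 12:10 pm–1:49 pm → extend to 12:10 pm–1:49 pm.
3:00 pm–9:31 pm is disjoint → start new block.
3:13 pm–5:41 pm overlaps/touches 3:00 pm–9:31 pm → extend to 3:00 pm–9:31 pm.
6:34 pm–7:21 pm overlaps/touches 3:00 pm–9:31 pm → extend to 3:00 pm–9:31 pm.
10:16 pm–11:29 pm is disjoint → start new block.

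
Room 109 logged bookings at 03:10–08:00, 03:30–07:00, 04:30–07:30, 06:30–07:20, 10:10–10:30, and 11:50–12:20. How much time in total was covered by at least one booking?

5 h 40 min

Merged: 03:10–08:00, 10:10–10:30, 11:50–12:20.
Lengths: 4 h 50 min + 20 min + 30 min = 5 h 40 min.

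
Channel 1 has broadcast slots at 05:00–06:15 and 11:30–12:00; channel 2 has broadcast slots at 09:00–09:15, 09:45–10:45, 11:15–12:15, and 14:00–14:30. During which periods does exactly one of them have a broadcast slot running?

05:00–06:15, 09:00–09:15, 09:45–10:45, 11:15–11:30, 12:00–12:15, 14:00–14:30

A \ B = 05:00–06:15.
B \ A = 09:00–09:15, 09:45–10:45, 11:15–11:30, 12:00–12:15, 14:00–14:30.
Union of the two gives the symmetric difference.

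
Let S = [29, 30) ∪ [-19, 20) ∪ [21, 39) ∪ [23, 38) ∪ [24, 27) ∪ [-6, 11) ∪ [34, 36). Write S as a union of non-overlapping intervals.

Sort by start: [-19, 20), [-6, 11), [21, 39), [23, 38), [24, 27), [29, 30), [34, 36).
[-6, 11) overlaps/touches [-19, 20) → extend to [-19, 20).
[21, 39) is disjoint → start new block.
[23, 38) overlaps/touches [21, 39) → extend to [21, 39).
[24, 27) overlaps/touches [21, 39) → extend to [21, 39).
[29, 30) overlaps/touches [21, 39) → extend to [21, 39).
[34, 36) overlaps/touches [21, 39) → extend to [21, 39).

[-19, 20) ∪ [21, 39)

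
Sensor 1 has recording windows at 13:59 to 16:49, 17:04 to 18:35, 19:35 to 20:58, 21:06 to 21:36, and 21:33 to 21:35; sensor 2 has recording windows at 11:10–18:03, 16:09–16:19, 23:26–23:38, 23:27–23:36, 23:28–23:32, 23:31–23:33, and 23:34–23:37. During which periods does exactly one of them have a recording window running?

First set merges to 13:59–16:49, 17:04–18:35, 19:35–20:58, 21:06–21:36.
Second set merges to 11:10–18:03, 23:26–23:38.
Only in the first: 18:03–18:35, 19:35–20:58, 21:06–21:36.
Only in the second: 11:10–13:59, 16:49–17:04, 23:26–23:38.
Together these are the periods covered by exactly one.

11:10–13:59, 16:49–17:04, 18:03–18:35, 19:35–20:58, 21:06–21:36, 23:26–23:38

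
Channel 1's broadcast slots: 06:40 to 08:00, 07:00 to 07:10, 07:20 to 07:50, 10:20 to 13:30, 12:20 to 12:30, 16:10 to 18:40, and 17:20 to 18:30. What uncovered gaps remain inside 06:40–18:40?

Covered (merged): 06:40-08:00, 10:20-13:30, 16:10-18:40.
Uncovered inside 06:40-18:40: 08:00-10:20, 13:30-16:10.

08:00-10:20, 13:30-16:10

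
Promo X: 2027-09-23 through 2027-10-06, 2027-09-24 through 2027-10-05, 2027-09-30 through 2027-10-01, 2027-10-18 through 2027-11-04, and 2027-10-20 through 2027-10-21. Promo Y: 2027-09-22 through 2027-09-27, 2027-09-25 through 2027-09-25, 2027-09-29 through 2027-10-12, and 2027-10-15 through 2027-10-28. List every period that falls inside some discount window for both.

2027-09-23 through 2027-09-27, 2027-09-29 through 2027-10-06, 2027-10-18 through 2027-10-28

First set merges to 2027-09-23 through 2027-10-06, 2027-10-18 through 2027-11-04.
Second set merges to 2027-09-22 through 2027-09-27, 2027-09-29 through 2027-10-12, 2027-10-15 through 2027-10-28.
2027-09-23 through 2027-10-06 overlaps B on 2027-09-23 through 2027-09-27, 2027-09-29 through 2027-10-06.
2027-10-18 through 2027-11-04 overlaps B on 2027-10-18 through 2027-10-28.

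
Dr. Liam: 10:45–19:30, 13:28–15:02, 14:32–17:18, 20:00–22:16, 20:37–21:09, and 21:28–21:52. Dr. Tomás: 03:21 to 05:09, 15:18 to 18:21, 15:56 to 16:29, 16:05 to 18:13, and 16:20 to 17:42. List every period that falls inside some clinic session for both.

15:18–18:21

Merge the first list: 10:45–19:30, 20:00–22:16.
Merge the second list: 03:21–05:09, 15:18–18:21.
10:45–19:30 overlaps B on 15:18–18:21.
20:00–22:16 falls entirely outside B.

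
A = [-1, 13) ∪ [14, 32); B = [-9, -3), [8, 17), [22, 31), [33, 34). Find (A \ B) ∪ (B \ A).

[-9, -3) ∪ [-1, 8) ∪ [13, 14) ∪ [17, 22) ∪ [31, 32) ∪ [33, 34)

A \ B = [-1, 8), [17, 22), [31, 32).
B \ A = [-9, -3), [13, 14), [33, 34).
Union of the two gives the symmetric difference.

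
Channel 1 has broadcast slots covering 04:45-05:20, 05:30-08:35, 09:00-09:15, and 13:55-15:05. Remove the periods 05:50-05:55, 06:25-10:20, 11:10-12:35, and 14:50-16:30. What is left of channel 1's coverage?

04:45-05:20 is untouched.
05:30-08:35 with B removed leaves 05:30-05:50, 05:55-06:25.
09:00-09:15 lies entirely inside B → drops out.
13:55-15:05 with B removed leaves 13:55-14:50.

04:45-05:20, 05:30-05:50, 05:55-06:25, 13:55-14:50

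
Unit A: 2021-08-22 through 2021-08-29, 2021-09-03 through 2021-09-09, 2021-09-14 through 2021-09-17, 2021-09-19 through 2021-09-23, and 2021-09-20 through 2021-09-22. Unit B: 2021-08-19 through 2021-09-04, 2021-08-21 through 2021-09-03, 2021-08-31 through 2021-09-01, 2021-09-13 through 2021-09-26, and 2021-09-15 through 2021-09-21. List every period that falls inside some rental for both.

A, merged: 2021-08-22 through 2021-08-29, 2021-09-03 through 2021-09-09, 2021-09-14 through 2021-09-17, 2021-09-19 through 2021-09-23.
B, merged: 2021-08-19 through 2021-09-04, 2021-09-13 through 2021-09-26.
2021-08-22 through 2021-08-29 overlaps B on 2021-08-22 through 2021-08-29.
2021-09-03 through 2021-09-09 overlaps B on 2021-09-03 through 2021-09-04.
2021-09-14 through 2021-09-17 overlaps B on 2021-09-14 through 2021-09-17.
2021-09-19 through 2021-09-23 overlaps B on 2021-09-19 through 2021-09-23.

2021-08-22 through 2021-08-29, 2021-09-03 through 2021-09-04, 2021-09-14 through 2021-09-17, 2021-09-19 through 2021-09-23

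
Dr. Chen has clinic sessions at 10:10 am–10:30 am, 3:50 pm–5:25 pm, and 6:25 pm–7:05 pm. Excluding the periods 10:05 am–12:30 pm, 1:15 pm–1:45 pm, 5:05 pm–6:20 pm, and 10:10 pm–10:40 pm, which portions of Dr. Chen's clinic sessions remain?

10:10 am-10:30 am lies entirely inside B → drops out.
3:50 pm-5:25 pm with B removed leaves 3:50 pm-5:05 pm.
6:25 pm-7:05 pm is untouched.

3:50 pm-5:05 pm, 6:25 pm-7:05 pm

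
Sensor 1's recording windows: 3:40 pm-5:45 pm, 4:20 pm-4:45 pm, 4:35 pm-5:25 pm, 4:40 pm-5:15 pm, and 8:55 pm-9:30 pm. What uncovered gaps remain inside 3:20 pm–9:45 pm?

Covered (merged): 3:40 pm–5:45 pm, 8:55 pm–9:30 pm.
Complement within 3:20 pm–9:45 pm: 3:20 pm–3:40 pm, 5:45 pm–8:55 pm, 9:30 pm–9:45 pm.

3:20 pm–3:40 pm, 5:45 pm–8:55 pm, 9:30 pm–9:45 pm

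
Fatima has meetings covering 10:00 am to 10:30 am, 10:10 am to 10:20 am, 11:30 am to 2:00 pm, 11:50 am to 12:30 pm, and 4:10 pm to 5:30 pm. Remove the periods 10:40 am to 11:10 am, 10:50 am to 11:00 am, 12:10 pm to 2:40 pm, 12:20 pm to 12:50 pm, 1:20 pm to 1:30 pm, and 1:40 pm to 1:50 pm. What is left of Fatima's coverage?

10:00 am-10:30 am, 11:30 am-12:10 pm, 4:10 pm-5:30 pm

A, merged: 10:00 am-10:30 am, 11:30 am-2:00 pm, 4:10 pm-5:30 pm.
B, merged: 10:40 am-11:10 am, 12:10 pm-2:40 pm.
10:00 am-10:30 am is untouched.
11:30 am-2:00 pm with B removed leaves 11:30 am-12:10 pm.
4:10 pm-5:30 pm is untouched.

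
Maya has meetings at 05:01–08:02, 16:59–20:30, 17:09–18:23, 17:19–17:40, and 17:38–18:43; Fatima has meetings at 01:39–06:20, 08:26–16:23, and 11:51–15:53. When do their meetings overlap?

A, merged: 05:01–08:02, 16:59–20:30.
B, merged: 01:39–06:20, 08:26–16:23.
05:01–08:02 ∩ B → 05:01–06:20.
16:59–20:30 meets no B interval.

05:01–06:20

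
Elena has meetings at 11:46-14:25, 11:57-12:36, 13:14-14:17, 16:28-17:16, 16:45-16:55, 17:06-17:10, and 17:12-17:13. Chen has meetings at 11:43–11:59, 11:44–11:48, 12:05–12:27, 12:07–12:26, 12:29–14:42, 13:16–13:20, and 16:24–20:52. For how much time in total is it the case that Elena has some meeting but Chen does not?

8 min

First set merges to 11:46–14:25, 16:28–17:16.
Second set merges to 11:43–11:59, 12:05–12:27, 12:29–14:42, 16:24–20:52.
A \ B = 11:59–12:05, 12:27–12:29.
Total: 6 min + 2 min = 8 min.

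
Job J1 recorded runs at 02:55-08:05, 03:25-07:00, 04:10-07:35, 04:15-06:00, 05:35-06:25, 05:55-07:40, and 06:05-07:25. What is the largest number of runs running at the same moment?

Walk the sorted start/end points keeping a running depth.
The depth first hits 6 at 05:55.

6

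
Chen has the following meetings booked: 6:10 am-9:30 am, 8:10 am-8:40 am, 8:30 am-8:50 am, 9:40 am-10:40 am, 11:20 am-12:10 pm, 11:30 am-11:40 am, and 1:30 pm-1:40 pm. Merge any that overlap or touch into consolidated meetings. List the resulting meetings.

6:10 am–9:30 am, 9:40 am–10:40 am, 11:20 am–12:10 pm, 1:30 pm–1:40 pm

8:10 am–8:40 am overlaps/touches 6:10 am–9:30 am → extend to 6:10 am–9:30 am.
8:30 am–8:50 am overlaps/touches 6:10 am–9:30 am → extend to 6:10 am–9:30 am.
9:40 am–10:40 am is disjoint → start new block.
11:20 am–12:10 pm is disjoint → start new block.
11:30 am–11:40 am overlaps/touches 11:20 am–12:10 pm → extend to 11:20 am–12:10 pm.
1:30 pm–1:40 pm is disjoint → start new block.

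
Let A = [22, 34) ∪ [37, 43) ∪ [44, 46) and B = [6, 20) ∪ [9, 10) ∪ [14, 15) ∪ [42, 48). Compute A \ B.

B, merged: [6, 20), [42, 48).
[22, 34): nothing removed.
[37, 43) \ B = [37, 42).
[44, 46): entirely removed.

[22, 34) ∪ [37, 42)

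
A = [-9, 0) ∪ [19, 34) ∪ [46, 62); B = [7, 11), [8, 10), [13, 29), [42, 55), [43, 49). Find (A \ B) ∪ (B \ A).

[-9, 0) ∪ [7, 11) ∪ [13, 19) ∪ [29, 34) ∪ [42, 46) ∪ [55, 62)

Merge the second list: [7, 11), [13, 29), [42, 55).
Only in the first: [-9, 0), [29, 34), [55, 62).
Only in the second: [7, 11), [13, 19), [42, 46).
Together these are the periods covered by exactly one.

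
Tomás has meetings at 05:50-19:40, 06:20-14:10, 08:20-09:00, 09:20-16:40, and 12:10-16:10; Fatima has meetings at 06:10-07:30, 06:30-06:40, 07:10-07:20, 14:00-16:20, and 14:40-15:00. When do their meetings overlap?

06:10–07:30, 14:00–16:20

Merge the first list: 05:50–19:40.
Merge the second list: 06:10–07:30, 14:00–16:20.
05:50–19:40 overlaps B on 06:10–07:30, 14:00–16:20.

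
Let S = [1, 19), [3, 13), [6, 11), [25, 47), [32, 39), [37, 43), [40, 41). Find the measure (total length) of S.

Merged: [1, 19), [25, 47).
Lengths: 18 + 22 = 40.

40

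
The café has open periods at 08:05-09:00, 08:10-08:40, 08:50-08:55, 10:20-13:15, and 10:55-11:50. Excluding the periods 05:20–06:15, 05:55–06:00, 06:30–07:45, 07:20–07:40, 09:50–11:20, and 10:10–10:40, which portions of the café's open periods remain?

First set merges to 08:05–09:00, 10:20–13:15.
Second set merges to 05:20–06:15, 06:30–07:45, 09:50–11:20.
08:05–09:00 is untouched.
10:20–13:15 with B removed leaves 11:20–13:15.

08:05–09:00, 11:20–13:15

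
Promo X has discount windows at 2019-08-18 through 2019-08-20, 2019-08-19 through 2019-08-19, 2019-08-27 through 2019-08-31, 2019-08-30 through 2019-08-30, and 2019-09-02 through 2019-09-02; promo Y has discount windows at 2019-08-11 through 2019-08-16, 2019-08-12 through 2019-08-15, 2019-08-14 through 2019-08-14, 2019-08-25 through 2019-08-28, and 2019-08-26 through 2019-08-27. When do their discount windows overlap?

2019-08-27 through 2019-08-28

A, merged: 2019-08-18 through 2019-08-20, 2019-08-27 through 2019-08-31, 2019-09-02 through 2019-09-02.
B, merged: 2019-08-11 through 2019-08-16, 2019-08-25 through 2019-08-28.
2019-08-18 through 2019-08-20: no overlap with the second set.
2019-08-27 through 2019-08-31 meets the second set on 2019-08-27 through 2019-08-28.
2019-09-02 through 2019-09-02: no overlap with the second set.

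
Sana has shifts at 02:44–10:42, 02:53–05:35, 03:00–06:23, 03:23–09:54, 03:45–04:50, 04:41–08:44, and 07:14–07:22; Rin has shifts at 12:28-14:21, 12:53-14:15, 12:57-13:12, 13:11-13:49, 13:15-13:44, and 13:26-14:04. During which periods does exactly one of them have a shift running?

First set merges to 02:44-10:42.
Second set merges to 12:28-14:21.
Only in the first: 02:44-10:42.
Only in the second: 12:28-14:21.
Together these are the periods covered by exactly one.

02:44-10:42, 12:28-14:21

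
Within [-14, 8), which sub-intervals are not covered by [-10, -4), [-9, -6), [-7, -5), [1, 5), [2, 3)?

[-14, -10) ∪ [-4, 1) ∪ [5, 8)

After merging, the occupied span is [-10, -4), [1, 5).
Uncovered inside [-14, 8): [-14, -10), [-4, 1), [5, 8).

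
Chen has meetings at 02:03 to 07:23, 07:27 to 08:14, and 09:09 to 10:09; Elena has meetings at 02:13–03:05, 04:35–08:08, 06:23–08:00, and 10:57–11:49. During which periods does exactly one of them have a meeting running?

Merge the second list: 02:13–03:05, 04:35–08:08, 10:57–11:49.
Only in the first: 02:03–02:13, 03:05–04:35, 08:08–08:14, 09:09–10:09.
Only in the second: 07:23–07:27, 10:57–11:49.
Together these are the periods covered by exactly one.

02:03–02:13, 03:05–04:35, 07:23–07:27, 08:08–08:14, 09:09–10:09, 10:57–11:49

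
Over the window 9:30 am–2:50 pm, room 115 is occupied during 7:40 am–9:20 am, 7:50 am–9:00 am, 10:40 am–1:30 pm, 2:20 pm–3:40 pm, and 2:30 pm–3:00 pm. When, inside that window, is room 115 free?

The merged coverage is 7:40 am–9:20 am, 10:40 am–1:30 pm, 2:20 pm–3:40 pm.
Uncovered inside 9:30 am–2:50 pm: 9:30 am–10:40 am, 1:30 pm–2:20 pm.

9:30 am–10:40 am, 1:30 pm–2:20 pm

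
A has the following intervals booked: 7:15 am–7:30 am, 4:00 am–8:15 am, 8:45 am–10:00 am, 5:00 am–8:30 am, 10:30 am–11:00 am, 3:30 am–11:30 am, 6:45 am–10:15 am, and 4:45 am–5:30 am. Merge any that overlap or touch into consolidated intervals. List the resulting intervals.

3:30 am-11:30 am

Sort by start: 3:30 am-11:30 am, 4:00 am-8:15 am, 4:45 am-5:30 am, 5:00 am-8:30 am, 6:45 am-10:15 am, 7:15 am-7:30 am, 8:45 am-10:00 am, 10:30 am-11:00 am.
4:00 am-8:15 am overlaps/touches 3:30 am-11:30 am → extend to 3:30 am-11:30 am.
4:45 am-5:30 am overlaps/touches 3:30 am-11:30 am → extend to 3:30 am-11:30 am.
5:00 am-8:30 am overlaps/touches 3:30 am-11:30 am → extend to 3:30 am-11:30 am.
6:45 am-10:15 am overlaps/touches 3:30 am-11:30 am → extend to 3:30 am-11:30 am.
7:15 am-7:30 am overlaps/touches 3:30 am-11:30 am → extend to 3:30 am-11:30 am.
8:45 am-10:00 am overlaps/touches 3:30 am-11:30 am → extend to 3:30 am-11:30 am.
10:30 am-11:00 am overlaps/touches 3:30 am-11:30 am → extend to 3:30 am-11:30 am.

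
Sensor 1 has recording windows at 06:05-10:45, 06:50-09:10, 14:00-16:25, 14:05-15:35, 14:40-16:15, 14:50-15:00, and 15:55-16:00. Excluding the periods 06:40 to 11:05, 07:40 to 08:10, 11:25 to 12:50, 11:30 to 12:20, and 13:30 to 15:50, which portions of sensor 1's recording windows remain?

First set merges to 06:05-10:45, 14:00-16:25.
Second set merges to 06:40-11:05, 11:25-12:50, 13:30-15:50.
06:05-10:45 minus B → 06:05-06:40.
14:00-16:25 minus B → 15:50-16:25.

06:05-06:40, 15:50-16:25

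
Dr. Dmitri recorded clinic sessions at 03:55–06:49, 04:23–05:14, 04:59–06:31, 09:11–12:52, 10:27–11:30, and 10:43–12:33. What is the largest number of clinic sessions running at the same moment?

At 04:59, 3 of the intervals are simultaneously active.
No point has more.

3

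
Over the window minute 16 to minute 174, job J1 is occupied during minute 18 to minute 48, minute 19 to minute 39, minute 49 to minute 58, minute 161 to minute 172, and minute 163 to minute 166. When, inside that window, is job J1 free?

The merged coverage is minute 18 to minute 48, minute 49 to minute 58, minute 161 to minute 172.
Complement within minute 16 to minute 174: minute 16 to minute 18, minute 48 to minute 49, minute 58 to minute 161, minute 172 to minute 174.

minute 16 to minute 18, minute 48 to minute 49, minute 58 to minute 161, minute 172 to minute 174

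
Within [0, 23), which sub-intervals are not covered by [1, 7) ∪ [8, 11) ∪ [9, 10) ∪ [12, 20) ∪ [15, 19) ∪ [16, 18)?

Covered (merged): [1, 7), [8, 11), [12, 20).
Complement within [0, 23): [0, 1), [7, 8), [11, 12), [20, 23).

[0, 1) ∪ [7, 8) ∪ [11, 12) ∪ [20, 23)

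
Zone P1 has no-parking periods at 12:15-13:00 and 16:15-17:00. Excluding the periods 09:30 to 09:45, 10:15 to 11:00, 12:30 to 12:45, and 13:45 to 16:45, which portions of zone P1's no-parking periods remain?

12:15–12:30, 12:45–13:00, 16:45–17:00

12:15–13:00 \ B = 12:15–12:30, 12:45–13:00.
16:15–17:00 \ B = 16:45–17:00.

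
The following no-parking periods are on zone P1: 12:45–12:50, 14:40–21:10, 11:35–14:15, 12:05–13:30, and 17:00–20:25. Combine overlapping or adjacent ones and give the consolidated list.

11:35–14:15, 14:40–21:10

Sort by start: 11:35–14:15, 12:05–13:30, 12:45–12:50, 14:40–21:10, 17:00–20:25.
12:05–13:30 overlaps/touches 11:35–14:15 → extend to 11:35–14:15.
12:45–12:50 overlaps/touches 11:35–14:15 → extend to 11:35–14:15.
14:40–21:10 is disjoint → start new block.
17:00–20:25 overlaps/touches 14:40–21:10 → extend to 14:40–21:10.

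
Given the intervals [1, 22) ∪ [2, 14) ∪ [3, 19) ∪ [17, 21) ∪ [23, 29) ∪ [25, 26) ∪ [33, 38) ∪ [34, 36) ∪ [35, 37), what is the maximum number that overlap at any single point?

3

Walk the sorted start/end points keeping a running depth.
The depth first hits 3 at 3.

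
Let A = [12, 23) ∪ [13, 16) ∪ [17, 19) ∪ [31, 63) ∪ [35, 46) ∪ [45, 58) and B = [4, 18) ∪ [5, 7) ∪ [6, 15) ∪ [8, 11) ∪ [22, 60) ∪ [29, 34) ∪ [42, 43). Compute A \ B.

[18, 22) ∪ [60, 63)

Merge the first list: [12, 23), [31, 63).
Merge the second list: [4, 18), [22, 60).
[12, 23) minus B → [18, 22).
[31, 63) minus B → [60, 63).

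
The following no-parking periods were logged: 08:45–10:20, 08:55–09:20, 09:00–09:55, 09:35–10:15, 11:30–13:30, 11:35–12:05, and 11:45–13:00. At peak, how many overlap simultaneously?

3

Sweep endpoints in order; track running count of active intervals.
Peak of 3 reached at 09:00.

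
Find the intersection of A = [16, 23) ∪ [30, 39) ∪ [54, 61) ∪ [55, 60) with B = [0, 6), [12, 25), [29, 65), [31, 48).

[16, 23) ∪ [30, 39) ∪ [54, 61)

Merge the first list: [16, 23), [30, 39), [54, 61).
Merge the second list: [0, 6), [12, 25), [29, 65).
[16, 23) meets the second set on [16, 23).
[30, 39) meets the second set on [30, 39).
[54, 61) meets the second set on [54, 61).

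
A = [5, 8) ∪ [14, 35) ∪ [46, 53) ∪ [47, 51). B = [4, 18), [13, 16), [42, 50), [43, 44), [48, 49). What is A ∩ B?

[5, 8) ∪ [14, 18) ∪ [46, 50)

First set merges to [5, 8), [14, 35), [46, 53).
Second set merges to [4, 18), [42, 50).
[5, 8) meets the second set on [5, 8).
[14, 35) meets the second set on [14, 18).
[46, 53) meets the second set on [46, 50).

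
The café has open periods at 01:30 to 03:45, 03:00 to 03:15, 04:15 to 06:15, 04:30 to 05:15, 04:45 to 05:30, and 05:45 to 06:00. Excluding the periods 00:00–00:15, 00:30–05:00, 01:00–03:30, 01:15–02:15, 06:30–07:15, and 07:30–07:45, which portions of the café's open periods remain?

First set merges to 01:30–03:45, 04:15–06:15.
Second set merges to 00:00–00:15, 00:30–05:00, 06:30–07:15, 07:30–07:45.
01:30–03:45: fully covered by B → removed.
04:15–06:15 minus B → 05:00–06:15.

05:00–06:15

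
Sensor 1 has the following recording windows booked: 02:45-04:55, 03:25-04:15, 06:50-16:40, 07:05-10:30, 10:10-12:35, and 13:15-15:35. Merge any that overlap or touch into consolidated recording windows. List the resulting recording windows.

03:25–04:15 overlaps/touches 02:45–04:55 → extend to 02:45–04:55.
06:50–16:40 is disjoint → start new block.
07:05–10:30 overlaps/touches 06:50–16:40 → extend to 06:50–16:40.
10:10–12:35 overlaps/touches 06:50–16:40 → extend to 06:50–16:40.
13:15–15:35 overlaps/touches 06:50–16:40 → extend to 06:50–16:40.

02:45–04:55, 06:50–16:40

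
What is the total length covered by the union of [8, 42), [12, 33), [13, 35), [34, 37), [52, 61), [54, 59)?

Merged: [8, 42), [52, 61).
Lengths: 34 + 9 = 43.

43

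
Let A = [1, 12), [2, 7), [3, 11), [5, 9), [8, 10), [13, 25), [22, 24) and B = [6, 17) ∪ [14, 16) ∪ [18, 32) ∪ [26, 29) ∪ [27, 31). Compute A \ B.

[1, 6) ∪ [17, 18)

First set merges to [1, 12), [13, 25).
Second set merges to [6, 17), [18, 32).
[1, 12) with B removed leaves [1, 6).
[13, 25) with B removed leaves [17, 18).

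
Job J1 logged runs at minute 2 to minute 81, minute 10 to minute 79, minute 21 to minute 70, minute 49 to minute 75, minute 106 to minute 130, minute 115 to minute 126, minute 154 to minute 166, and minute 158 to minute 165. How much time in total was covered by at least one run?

115 minutes

Merged: minute 2 to minute 81, minute 106 to minute 130, minute 154 to minute 166.
Lengths: 79 minutes + 24 minutes + 12 minutes = 115 minutes.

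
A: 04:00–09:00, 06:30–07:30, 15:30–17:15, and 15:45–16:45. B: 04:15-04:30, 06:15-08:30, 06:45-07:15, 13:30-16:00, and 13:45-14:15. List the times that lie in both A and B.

04:15–04:30, 06:15–08:30, 15:30–16:00

Merge the first list: 04:00–09:00, 15:30–17:15.
Merge the second list: 04:15–04:30, 06:15–08:30, 13:30–16:00.
04:00–09:00 overlaps B on 04:15–04:30, 06:15–08:30.
15:30–17:15 overlaps B on 15:30–16:00.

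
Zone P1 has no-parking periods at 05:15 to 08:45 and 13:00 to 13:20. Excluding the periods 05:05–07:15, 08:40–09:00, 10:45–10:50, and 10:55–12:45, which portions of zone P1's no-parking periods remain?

07:15–08:40, 13:00–13:20

05:15–08:45 minus B → 07:15–08:40.
13:00–13:20: no B overlap → unchanged.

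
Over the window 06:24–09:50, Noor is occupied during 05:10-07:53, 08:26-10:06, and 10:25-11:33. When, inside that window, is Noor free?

The merged coverage is 05:10-07:53, 08:26-10:06, 10:25-11:33.
Uncovered inside 06:24-09:50: 07:53-08:26.

07:53-08:26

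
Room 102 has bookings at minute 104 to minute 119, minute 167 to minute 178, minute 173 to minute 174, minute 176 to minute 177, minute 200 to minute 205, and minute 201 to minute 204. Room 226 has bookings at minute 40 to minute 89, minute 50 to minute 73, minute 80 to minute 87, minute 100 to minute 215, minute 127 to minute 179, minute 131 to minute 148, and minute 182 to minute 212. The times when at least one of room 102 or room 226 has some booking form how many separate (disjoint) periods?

2

A, merged: minute 104 to minute 119, minute 167 to minute 178, minute 200 to minute 205.
B, merged: minute 40 to minute 89, minute 100 to minute 215.
A ∪ B = minute 40 to minute 89, minute 100 to minute 215.
That is 2 disjoint pieces.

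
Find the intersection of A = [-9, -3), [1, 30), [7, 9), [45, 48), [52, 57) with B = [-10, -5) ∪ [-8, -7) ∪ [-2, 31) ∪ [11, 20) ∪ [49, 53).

First set merges to [-9, -3), [1, 30), [45, 48), [52, 57).
Second set merges to [-10, -5), [-2, 31), [49, 53).
[-9, -3) overlaps B on [-9, -5).
[1, 30) overlaps B on [1, 30).
[45, 48) falls entirely outside B.
[52, 57) overlaps B on [52, 53).

[-9, -5) ∪ [1, 30) ∪ [52, 53)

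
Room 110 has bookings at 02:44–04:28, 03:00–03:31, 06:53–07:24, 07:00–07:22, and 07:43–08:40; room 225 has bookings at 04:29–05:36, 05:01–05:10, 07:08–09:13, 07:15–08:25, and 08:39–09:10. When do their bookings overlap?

07:08-07:24, 07:43-08:40

Merge the first list: 02:44-04:28, 06:53-07:24, 07:43-08:40.
Merge the second list: 04:29-05:36, 07:08-09:13.
02:44-04:28 meets no B interval.
06:53-07:24 ∩ B → 07:08-07:24.
07:43-08:40 ∩ B → 07:43-08:40.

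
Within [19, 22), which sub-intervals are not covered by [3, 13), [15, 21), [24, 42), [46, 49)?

Covered (merged): [3, 13), [15, 21), [24, 42), [46, 49).
Complement within [19, 22): [21, 22).

[21, 22)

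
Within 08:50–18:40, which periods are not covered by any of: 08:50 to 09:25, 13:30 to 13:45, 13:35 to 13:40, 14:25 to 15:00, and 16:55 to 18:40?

09:25-13:30, 13:45-14:25, 15:00-16:55

The merged coverage is 08:50-09:25, 13:30-13:45, 14:25-15:00, 16:55-18:40.
Uncovered inside 08:50-18:40: 09:25-13:30, 13:45-14:25, 15:00-16:55.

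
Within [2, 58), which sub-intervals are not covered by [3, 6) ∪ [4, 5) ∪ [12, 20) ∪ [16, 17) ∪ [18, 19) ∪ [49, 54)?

[2, 3) ∪ [6, 12) ∪ [20, 49) ∪ [54, 58)

After merging, the occupied span is [3, 6), [12, 20), [49, 54).
Gaps within [2, 58): [2, 3), [6, 12), [20, 49), [54, 58).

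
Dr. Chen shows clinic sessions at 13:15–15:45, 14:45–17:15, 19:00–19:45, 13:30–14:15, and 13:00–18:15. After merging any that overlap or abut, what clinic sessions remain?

Sort by start: 13:00–18:15, 13:15–15:45, 13:30–14:15, 14:45–17:15, 19:00–19:45.
13:15–15:45 overlaps/touches 13:00–18:15 → extend to 13:00–18:15.
13:30–14:15 overlaps/touches 13:00–18:15 → extend to 13:00–18:15.
14:45–17:15 overlaps/touches 13:00–18:15 → extend to 13:00–18:15.
19:00–19:45 is disjoint → start new block.

13:00–18:15, 19:00–19:45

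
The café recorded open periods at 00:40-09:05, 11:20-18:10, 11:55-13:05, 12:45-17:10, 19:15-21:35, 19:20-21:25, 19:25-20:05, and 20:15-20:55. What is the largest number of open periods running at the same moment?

Walk the sorted start/end points keeping a running depth.
The depth first hits 3 at 12:45.

3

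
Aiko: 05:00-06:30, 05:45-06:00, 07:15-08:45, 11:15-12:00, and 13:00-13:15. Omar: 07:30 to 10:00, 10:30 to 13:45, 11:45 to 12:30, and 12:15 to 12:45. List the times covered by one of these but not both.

05:00–06:30, 07:15–07:30, 08:45–10:00, 10:30–11:15, 12:00–13:00, 13:15–13:45

Merge the first list: 05:00–06:30, 07:15–08:45, 11:15–12:00, 13:00–13:15.
Merge the second list: 07:30–10:00, 10:30–13:45.
Only in the first: 05:00–06:30, 07:15–07:30.
Only in the second: 08:45–10:00, 10:30–11:15, 12:00–13:00, 13:15–13:45.
Together these are the periods covered by exactly one.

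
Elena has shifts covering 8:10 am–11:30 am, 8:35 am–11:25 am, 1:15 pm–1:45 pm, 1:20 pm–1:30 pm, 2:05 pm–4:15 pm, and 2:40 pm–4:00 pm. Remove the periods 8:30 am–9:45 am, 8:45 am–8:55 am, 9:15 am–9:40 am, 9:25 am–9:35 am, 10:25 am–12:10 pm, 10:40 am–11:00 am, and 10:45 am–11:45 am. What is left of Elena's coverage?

8:10 am–8:30 am, 9:45 am–10:25 am, 1:15 pm–1:45 pm, 2:05 pm–4:15 pm

First set merges to 8:10 am–11:30 am, 1:15 pm–1:45 pm, 2:05 pm–4:15 pm.
Second set merges to 8:30 am–9:45 am, 10:25 am–12:10 pm.
8:10 am–11:30 am with B removed leaves 8:10 am–8:30 am, 9:45 am–10:25 am.
1:15 pm–1:45 pm is untouched.
2:05 pm–4:15 pm is untouched.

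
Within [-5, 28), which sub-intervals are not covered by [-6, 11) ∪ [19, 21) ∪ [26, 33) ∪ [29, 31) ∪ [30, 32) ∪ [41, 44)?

The merged coverage is [-6, 11), [19, 21), [26, 33), [41, 44).
Uncovered inside [-5, 28): [11, 19), [21, 26).

[11, 19) ∪ [21, 26)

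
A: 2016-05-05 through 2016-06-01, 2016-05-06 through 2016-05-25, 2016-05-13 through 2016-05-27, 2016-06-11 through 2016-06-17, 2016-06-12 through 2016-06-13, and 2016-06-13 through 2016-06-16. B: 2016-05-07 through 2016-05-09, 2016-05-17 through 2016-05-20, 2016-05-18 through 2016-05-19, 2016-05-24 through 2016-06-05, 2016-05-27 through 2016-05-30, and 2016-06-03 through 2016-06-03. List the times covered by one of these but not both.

A, merged: 2016-05-05 through 2016-06-01, 2016-06-11 through 2016-06-17.
B, merged: 2016-05-07 through 2016-05-09, 2016-05-17 through 2016-05-20, 2016-05-24 through 2016-06-05.
A but not B: 2016-05-05 through 2016-05-06, 2016-05-10 through 2016-05-16, 2016-05-21 through 2016-05-23, 2016-06-11 through 2016-06-17.
B but not A: 2016-06-02 through 2016-06-05.
Combining gives A △ B.

2016-05-05 through 2016-05-06, 2016-05-10 through 2016-05-16, 2016-05-21 through 2016-05-23, 2016-06-02 through 2016-06-05, 2016-06-11 through 2016-06-17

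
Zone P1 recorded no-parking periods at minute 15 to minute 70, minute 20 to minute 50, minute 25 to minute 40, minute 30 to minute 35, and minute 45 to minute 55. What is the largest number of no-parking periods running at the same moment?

Sweep endpoints in order; track running count of active intervals.
Peak of 4 reached at minute 30.

4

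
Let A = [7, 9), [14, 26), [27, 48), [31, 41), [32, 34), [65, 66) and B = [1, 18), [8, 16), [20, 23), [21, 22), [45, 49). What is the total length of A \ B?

A, merged: [7, 9), [14, 26), [27, 48), [65, 66).
B, merged: [1, 18), [20, 23), [45, 49).
A \ B = [18, 20), [23, 26), [27, 45), [65, 66).
Total: 2 + 3 + 18 + 1 = 24.

24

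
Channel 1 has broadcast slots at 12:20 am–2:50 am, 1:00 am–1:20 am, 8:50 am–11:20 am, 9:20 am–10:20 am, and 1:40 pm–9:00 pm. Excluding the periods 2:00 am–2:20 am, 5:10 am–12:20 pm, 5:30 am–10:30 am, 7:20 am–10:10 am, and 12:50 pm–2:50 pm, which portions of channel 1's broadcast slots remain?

12:20 am–2:00 am, 2:20 am–2:50 am, 2:50 pm–9:00 pm

First set merges to 12:20 am–2:50 am, 8:50 am–11:20 am, 1:40 pm–9:00 pm.
Second set merges to 2:00 am–2:20 am, 5:10 am–12:20 pm, 12:50 pm–2:50 pm.
12:20 am–2:50 am \ B = 12:20 am–2:00 am, 2:20 am–2:50 am.
8:50 am–11:20 am: entirely removed.
1:40 pm–9:00 pm \ B = 2:50 pm–9:00 pm.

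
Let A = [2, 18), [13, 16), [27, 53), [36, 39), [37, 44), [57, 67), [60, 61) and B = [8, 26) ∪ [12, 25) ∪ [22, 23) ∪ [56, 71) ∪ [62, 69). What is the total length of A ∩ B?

20

A, merged: [2, 18), [27, 53), [57, 67).
B, merged: [8, 26), [56, 71).
A ∩ B = [8, 18), [57, 67).
Total: 10 + 10 = 20.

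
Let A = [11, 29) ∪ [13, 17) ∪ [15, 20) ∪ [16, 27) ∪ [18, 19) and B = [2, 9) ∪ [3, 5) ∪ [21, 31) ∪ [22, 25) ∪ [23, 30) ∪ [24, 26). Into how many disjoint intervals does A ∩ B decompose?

First set merges to [11, 29).
Second set merges to [2, 9), [21, 31).
A ∩ B = [21, 29).
That is 1 disjoint piece.

1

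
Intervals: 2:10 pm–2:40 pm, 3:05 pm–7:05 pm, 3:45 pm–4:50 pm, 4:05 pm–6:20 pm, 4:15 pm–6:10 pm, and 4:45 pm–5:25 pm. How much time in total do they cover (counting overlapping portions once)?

4 h 30 min

Merged: 2:10 pm–2:40 pm, 3:05 pm–7:05 pm.
Lengths: 30 min + 4 h = 4 h 30 min.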